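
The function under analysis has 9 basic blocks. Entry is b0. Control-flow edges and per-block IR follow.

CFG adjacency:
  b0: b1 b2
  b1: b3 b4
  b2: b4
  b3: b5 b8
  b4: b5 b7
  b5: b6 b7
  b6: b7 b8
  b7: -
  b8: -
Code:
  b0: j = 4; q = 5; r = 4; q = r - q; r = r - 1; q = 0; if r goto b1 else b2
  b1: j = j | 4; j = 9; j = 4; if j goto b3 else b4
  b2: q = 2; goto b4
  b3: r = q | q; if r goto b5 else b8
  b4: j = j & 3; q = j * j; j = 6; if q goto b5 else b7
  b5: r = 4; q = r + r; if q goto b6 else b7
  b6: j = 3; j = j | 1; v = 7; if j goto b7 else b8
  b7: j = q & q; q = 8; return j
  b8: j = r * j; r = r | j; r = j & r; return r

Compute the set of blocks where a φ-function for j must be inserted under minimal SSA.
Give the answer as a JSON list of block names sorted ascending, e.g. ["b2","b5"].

Answer: ["b4", "b5", "b7", "b8"]

Analysis:
idom tree: b1←b0 b2←b0 b3←b1 b4←b0 b5←b0 b6←b5 b7←b0 b8←b0
Dom∩ at merges:
  b4: preds {b1,b2}: {b0,b1} ∩ {b0,b2} = {b0}; idom=b0
  b5: preds {b3,b4}: {b0,b1,b3} ∩ {b0,b4} = {b0}; idom=b0
  b7: preds {b4,b5,b6}: {b0,b4} ∩ {b0,b5} ∩ {b0,b5,b6} = {b0}; idom=b0
  b8: preds {b3,b6}: {b0,b1,b3} ∩ {b0,b5,b6} = {b0}; idom=b0

DF walk-up:
  b4←b1: walk b1 to b0
  b4←b2: walk b2 to b0
  b5←b3: walk b3→b1 to b0
  b5←b4: walk b4 to b0
  b7←b4: walk b4 to b0
  b7←b5: walk b5 to b0
  b7←b6: walk b6→b5 to b0
  b8←b3: walk b3→b1 to b0
  b8←b6: walk b6→b5 to b0
  DF(b0)=∅
  DF(b1)={b4,b5,b8}
  DF(b2)={b4}
  DF(b3)={b5,b8}
  DF(b4)={b5,b7}
  DF(b5)={b7,b8}
  DF(b6)={b7,b8}
  DF(b7)=∅
  DF(b8)=∅

φ for j: defs {b0,b1,b4,b6,b7,b8}
  DF⁺ = {b4,b5,b7,b8}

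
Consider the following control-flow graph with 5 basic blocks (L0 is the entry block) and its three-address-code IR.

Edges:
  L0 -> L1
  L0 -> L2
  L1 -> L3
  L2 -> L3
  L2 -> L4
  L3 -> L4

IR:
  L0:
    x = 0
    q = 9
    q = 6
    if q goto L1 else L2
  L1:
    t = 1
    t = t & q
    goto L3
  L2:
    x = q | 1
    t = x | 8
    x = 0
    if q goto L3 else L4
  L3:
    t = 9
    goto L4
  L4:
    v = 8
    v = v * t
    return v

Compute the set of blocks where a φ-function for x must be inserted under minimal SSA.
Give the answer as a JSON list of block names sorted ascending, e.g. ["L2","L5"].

idom tree: L1←L0 L2←L0 L3←L0 L4←L0
Join-block Dom:
  L3: preds {L1,L2}: {L0,L1} ∩ {L0,L2} = {L0}; idom=L0
  L4: preds {L2,L3}: {L0,L2} ∩ {L0,L3} = {L0}; idom=L0

DF derivation:
  join L3 pred L1: L1 stop@L0
  join L3 pred L2: L2 stop@L0
  join L4 pred L2: L2 stop@L0
  join L4 pred L3: L3 stop@L0
  L0 → ∅
  L1 → {L3}
  L2 → {L3,L4}
  L3 → {L4}
  L4 → ∅

φ for x: defs {L0,L2}
  DF⁺ = {L3,L4}

Answer: ["L3", "L4"]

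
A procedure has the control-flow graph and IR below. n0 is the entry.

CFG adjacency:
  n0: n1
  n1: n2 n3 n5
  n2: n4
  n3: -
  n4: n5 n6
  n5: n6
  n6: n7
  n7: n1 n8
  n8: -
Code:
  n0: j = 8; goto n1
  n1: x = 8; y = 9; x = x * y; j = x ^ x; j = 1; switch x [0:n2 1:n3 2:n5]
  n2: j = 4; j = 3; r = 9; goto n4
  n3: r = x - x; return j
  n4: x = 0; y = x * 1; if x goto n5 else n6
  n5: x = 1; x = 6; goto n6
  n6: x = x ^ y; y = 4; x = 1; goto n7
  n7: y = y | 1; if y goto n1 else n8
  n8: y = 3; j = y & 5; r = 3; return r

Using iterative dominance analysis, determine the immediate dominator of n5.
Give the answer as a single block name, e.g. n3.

idom tree: n1←n0 n2←n1 n3←n1 n4←n2 n5←n1 n6←n1 n7←n6 n8←n7
Join-block Dom:
  n1: preds {n0,n7}: {n0} ∩ {n0,n1,n6,n7} = {n0}; idom=n0
  n5: preds {n1,n4}: {n0,n1} ∩ {n0,n1,n2,n4} = {n0,n1}; idom=n1
  n6: preds {n4,n5}: {n0,n1,n2,n4} ∩ {n0,n1,n5} = {n0,n1}; idom=n1

idom(n5) = n1

Answer: n1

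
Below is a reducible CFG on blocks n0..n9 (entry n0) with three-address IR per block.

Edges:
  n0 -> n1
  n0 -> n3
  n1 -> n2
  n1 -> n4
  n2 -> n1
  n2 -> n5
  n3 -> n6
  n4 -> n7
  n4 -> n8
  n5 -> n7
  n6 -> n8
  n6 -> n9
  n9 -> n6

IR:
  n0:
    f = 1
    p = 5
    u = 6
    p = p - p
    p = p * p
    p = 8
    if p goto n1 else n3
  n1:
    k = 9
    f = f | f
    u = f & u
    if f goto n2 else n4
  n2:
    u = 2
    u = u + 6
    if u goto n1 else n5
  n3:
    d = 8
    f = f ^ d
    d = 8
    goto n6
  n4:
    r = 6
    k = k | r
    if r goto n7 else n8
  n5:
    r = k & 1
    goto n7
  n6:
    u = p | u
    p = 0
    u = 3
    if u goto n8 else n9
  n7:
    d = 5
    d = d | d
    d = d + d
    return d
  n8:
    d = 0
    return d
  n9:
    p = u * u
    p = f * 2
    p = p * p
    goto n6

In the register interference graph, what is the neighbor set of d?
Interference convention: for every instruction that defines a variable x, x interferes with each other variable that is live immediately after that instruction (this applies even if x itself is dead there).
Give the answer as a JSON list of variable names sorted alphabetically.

Per-block:
  n0 def {f,p,u} use ∅
  n1 def {f,k,u} use {f,u}
  n2 def {u} use ∅
  n3 def {d,f} use {f}
  n4 def {k,r} use {k}
  n5 def {r} use {k}
  n6 def {p,u} use {p,u}
  n7 def {d} use ∅
  n8 def {d} use ∅
  n9 def {p} use {f,u}

Live sets:
  n0 li=∅ lo={f,p,u}
  n1 li={f,u} lo={f,k}
  n2 li={f,k} lo={f,k,u}
  n3 li={f,p,u} lo={f,p,u}
  n4 li={k} lo=∅
  n5 li={k} lo=∅
  n6 li={f,p,u} lo={f,u}
  n7 li=∅ lo=∅
  n8 li=∅ lo=∅
  n9 li={f,u} lo={f,p,u}

Conflict graph:
  d: {f,p,u}
  f: {d,k,p,u}
  k: {f,r,u}
  p: {d,f,u}
  r: {k}
  u: {d,f,k,p}

N(d) = ["f", "p", "u"]

Answer: ["f", "p", "u"]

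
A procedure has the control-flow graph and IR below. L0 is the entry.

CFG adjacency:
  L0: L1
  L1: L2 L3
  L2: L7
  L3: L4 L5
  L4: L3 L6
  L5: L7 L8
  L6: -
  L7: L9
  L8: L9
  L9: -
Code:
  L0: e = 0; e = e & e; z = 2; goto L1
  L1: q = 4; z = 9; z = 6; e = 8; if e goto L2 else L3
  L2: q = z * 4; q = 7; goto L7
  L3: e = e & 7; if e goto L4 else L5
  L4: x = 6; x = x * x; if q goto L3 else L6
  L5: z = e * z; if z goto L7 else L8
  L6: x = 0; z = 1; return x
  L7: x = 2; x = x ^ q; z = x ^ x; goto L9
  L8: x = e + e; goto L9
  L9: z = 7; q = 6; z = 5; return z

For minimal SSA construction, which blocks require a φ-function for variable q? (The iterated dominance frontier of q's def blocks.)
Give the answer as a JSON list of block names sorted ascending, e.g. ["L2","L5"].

Answer: ["L7", "L9"]

Working:
idom tree: L1←L0 L2←L1 L3←L1 L4←L3 L5←L3 L6←L4 L7←L1 L8←L5 L9←L1
Dom∩ at merges:
  L3: preds {L1,L4}: {L0,L1} ∩ {L0,L1,L3,L4} = {L0,L1}; idom=L1
  L7: preds {L2,L5}: {L0,L1,L2} ∩ {L0,L1,L3,L5} = {L0,L1}; idom=L1
  L9: preds {L7,L8}: {L0,L1,L7} ∩ {L0,L1,L3,L5,L8} = {L0,L1}; idom=L1

DF derivation:
  L3←L1: walk · to L1
  L3←L4: walk L4→L3 to L1
  L7←L2: walk L2 to L1
  L7←L5: walk L5→L3 to L1
  L9←L7: walk L7 to L1
  L9←L8: walk L8→L5→L3 to L1
  DF(L0)=∅
  DF(L1)=∅
  DF(L2)={L7}
  DF(L3)={L3,L7,L9}
  DF(L4)={L3}
  DF(L5)={L7,L9}
  DF(L6)=∅
  DF(L7)={L9}
  DF(L8)={L9}
  DF(L9)=∅

φ for q: defs {L1,L2,L9}
  DF⁺ = {L7,L9}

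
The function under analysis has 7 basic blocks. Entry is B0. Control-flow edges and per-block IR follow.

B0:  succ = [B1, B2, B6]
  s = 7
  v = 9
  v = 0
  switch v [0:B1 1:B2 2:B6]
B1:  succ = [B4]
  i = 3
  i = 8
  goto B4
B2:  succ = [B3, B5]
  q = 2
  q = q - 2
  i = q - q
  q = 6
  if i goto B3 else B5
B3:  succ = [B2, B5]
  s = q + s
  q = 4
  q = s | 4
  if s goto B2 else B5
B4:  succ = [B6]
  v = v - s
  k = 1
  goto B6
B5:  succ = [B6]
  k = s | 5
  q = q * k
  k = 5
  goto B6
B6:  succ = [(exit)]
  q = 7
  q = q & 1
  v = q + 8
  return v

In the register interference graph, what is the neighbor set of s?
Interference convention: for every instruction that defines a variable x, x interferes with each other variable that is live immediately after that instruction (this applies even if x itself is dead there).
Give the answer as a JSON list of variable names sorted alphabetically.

Answer: ["i", "q", "v"]

Derivation:
Per-block:
  B0: def={s,v} ue=∅
  B1: def={i} ue=∅
  B2: def={i,q} ue=∅
  B3: def={q,s} ue={q,s}
  B4: def={k,v} ue={s,v}
  B5: def={k,q} ue={q,s}
  B6: def={q,v} ue=∅

Backward fixpoint:
  live B0: ∅→{s,v}
  live B1: {s,v}→{s,v}
  live B2: {s}→{q,s}
  live B3: {q,s}→{q,s}
  live B4: {s,v}→∅
  live B5: {q,s}→∅
  live B6: ∅→∅

Interference:
  i: {q,s,v}
  k: {q}
  q: {i,k,s}
  s: {i,q,v}
  v: {i,s}

N(s) = ["i", "q", "v"]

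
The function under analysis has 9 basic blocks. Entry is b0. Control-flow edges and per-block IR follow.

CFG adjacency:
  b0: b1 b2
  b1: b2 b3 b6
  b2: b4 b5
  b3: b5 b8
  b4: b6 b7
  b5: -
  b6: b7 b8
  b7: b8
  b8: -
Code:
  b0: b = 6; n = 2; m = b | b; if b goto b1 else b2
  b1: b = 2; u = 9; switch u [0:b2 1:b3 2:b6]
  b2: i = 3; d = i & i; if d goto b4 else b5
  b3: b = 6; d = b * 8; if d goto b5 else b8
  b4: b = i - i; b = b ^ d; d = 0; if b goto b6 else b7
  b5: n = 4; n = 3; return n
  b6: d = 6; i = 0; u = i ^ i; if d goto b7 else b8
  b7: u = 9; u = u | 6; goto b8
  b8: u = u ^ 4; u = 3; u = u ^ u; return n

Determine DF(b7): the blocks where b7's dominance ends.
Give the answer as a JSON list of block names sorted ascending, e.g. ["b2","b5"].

idom tree: b1←b0 b2←b0 b3←b1 b4←b2 b5←b0 b6←b0 b7←b0 b8←b0
Dom∩ at merges:
  b2: preds {b0,b1}: {b0} ∩ {b0,b1} = {b0}; idom=b0
  b5: preds {b2,b3}: {b0,b2} ∩ {b0,b1,b3} = {b0}; idom=b0
  b6: preds {b1,b4}: {b0,b1} ∩ {b0,b2,b4} = {b0}; idom=b0
  b7: preds {b4,b6}: {b0,b2,b4} ∩ {b0,b6} = {b0}; idom=b0
  b8: preds {b3,b6,b7}: {b0,b1,b3} ∩ {b0,b6} ∩ {b0,b7} = {b0}; idom=b0

DF derivation:
  join b2 pred b0: · stop@b0
  join b2 pred b1: b1 stop@b0
  join b5 pred b2: b2 stop@b0
  join b5 pred b3: b3→b1 stop@b0
  join b6 pred b1: b1 stop@b0
  join b6 pred b4: b4→b2 stop@b0
  join b7 pred b4: b4→b2 stop@b0
  join b7 pred b6: b6 stop@b0
  join b8 pred b3: b3→b1 stop@b0
  join b8 pred b6: b6 stop@b0
  join b8 pred b7: b7 stop@b0
  b0 → ∅
  b1 → {b2,b5,b6,b8}
  b2 → {b5,b6,b7}
  b3 → {b5,b8}
  b4 → {b6,b7}
  b5 → ∅
  b6 → {b7,b8}
  b7 → {b8}
  b8 → ∅

DF(b7) = ["b8"]

Answer: ["b8"]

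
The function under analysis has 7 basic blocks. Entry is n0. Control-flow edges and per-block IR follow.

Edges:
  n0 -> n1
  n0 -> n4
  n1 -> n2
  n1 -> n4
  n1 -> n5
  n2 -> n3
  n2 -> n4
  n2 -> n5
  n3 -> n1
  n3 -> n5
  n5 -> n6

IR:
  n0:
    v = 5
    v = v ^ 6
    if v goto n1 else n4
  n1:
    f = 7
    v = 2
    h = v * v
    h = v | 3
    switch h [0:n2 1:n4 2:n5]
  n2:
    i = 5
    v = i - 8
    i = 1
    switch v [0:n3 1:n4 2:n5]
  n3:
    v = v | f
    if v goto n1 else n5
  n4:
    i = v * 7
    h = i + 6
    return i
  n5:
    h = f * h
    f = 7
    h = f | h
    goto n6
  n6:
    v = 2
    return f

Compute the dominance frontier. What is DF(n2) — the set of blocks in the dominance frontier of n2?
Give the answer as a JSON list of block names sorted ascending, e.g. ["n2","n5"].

Answer: ["n1", "n4", "n5"]

Working:
idom tree: n1←n0 n2←n1 n3←n2 n4←n0 n5←n1 n6←n5
Dom∩ at merges:
  n1: preds {n0,n3}: {n0} ∩ {n0,n1,n2,n3} = {n0}; idom=n0
  n4: preds {n0,n1,n2}: {n0} ∩ {n0,n1} ∩ {n0,n1,n2} = {n0}; idom=n0
  n5: preds {n1,n2,n3}: {n0,n1} ∩ {n0,n1,n2} ∩ {n0,n1,n2,n3} = {n0,n1}; idom=n1

DF walk-up:
  join n1 pred n0: · stop@n0
  join n1 pred n3: n3→n2→n1 stop@n0
  join n4 pred n0: · stop@n0
  join n4 pred n1: n1 stop@n0
  join n4 pred n2: n2→n1 stop@n0
  join n5 pred n1: · stop@n1
  join n5 pred n2: n2 stop@n1
  join n5 pred n3: n3→n2 stop@n1
  n0 → ∅
  n1 → {n1,n4}
  n2 → {n1,n4,n5}
  n3 → {n1,n5}
  n4 → ∅
  n5 → ∅
  n6 → ∅

DF(n2) = ["n1", "n4", "n5"]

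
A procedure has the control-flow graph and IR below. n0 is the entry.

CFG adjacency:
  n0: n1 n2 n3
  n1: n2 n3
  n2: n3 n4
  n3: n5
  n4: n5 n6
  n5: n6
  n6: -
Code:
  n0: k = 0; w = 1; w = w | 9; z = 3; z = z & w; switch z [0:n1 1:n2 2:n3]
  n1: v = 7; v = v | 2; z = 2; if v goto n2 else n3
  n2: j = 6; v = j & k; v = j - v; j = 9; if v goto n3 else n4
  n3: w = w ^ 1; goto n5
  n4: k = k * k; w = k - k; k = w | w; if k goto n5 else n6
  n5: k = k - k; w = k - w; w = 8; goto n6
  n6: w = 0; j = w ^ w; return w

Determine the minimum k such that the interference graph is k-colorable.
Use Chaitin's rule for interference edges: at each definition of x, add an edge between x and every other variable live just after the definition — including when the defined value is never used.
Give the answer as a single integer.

Per-block:
  n0: {k,w,z} / ∅
  n1: {v,z} / ∅
  n2: {j,v} / {k}
  n3: {w} / {w}
  n4: {k,w} / {k}
  n5: {k,w} / {k,w}
  n6: {j,w} / ∅

Live sets:
  live n0: ∅→{k,w}
  live n1: {k,w}→{k,w}
  live n2: {k,w}→{k,w}
  live n3: {k,w}→{k,w}
  live n4: {k}→{k,w}
  live n5: {k,w}→∅
  live n6: ∅→∅

Interference:
  j: {k,v,w}
  k: {j,v,w,z}
  v: {j,k,w,z}
  w: {j,k,v,z}
  z: {k,v,w}

Chromatic number:
  lower bound: {j,k,v,w} mutually conflict ⇒ χ ≥ 4
  4-colouring: R0={k}  R1={v}  R2={w}  R3={j,z}
  χ = 4

Answer: 4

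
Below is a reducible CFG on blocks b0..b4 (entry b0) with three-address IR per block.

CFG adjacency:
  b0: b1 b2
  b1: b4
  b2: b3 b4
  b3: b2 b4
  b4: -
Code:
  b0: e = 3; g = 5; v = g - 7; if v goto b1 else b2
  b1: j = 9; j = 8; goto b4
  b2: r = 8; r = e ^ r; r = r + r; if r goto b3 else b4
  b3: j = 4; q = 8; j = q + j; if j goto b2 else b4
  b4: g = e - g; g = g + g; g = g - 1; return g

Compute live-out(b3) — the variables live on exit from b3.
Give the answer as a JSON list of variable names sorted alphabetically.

def/use:
  b0 def {e,g,v} use ∅
  b1 def {j} use ∅
  b2 def {r} use {e}
  b3 def {j,q} use ∅
  b4 def {g} use {e,g}

Liveness:
  b0: in=∅ out={e,g}
  b1: in={e,g} out={e,g}
  b2: in={e,g} out={e,g}
  b3: in={e,g} out={e,g}
  b4: in={e,g} out=∅

live-out(b3) = ["e", "g"]

Answer: ["e", "g"]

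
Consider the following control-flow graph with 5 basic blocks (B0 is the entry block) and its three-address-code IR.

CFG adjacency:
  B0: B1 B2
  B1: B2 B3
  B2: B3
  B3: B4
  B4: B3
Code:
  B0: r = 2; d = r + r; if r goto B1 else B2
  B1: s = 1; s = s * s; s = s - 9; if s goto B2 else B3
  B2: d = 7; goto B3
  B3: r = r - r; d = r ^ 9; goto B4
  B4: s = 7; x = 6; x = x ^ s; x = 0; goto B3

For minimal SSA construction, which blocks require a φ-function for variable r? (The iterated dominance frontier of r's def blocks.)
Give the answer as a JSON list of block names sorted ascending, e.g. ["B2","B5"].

Answer: ["B3"]

Working:
idom tree: B1←B0 B2←B0 B3←B0 B4←B3
Join-block Dom:
  B2: preds {B0,B1}: {B0} ∩ {B0,B1} = {B0}; idom=B0
  B3: preds {B1,B2,B4}: {B0,B1} ∩ {B0,B2} ∩ {B0,B3,B4} = {B0}; idom=B0

DF walk-up:
  B2←B0: walk · to B0
  B2←B1: walk B1 to B0
  B3←B1: walk B1 to B0
  B3←B2: walk B2 to B0
  B3←B4: walk B4→B3 to B0
  DF(B0)=∅
  DF(B1)={B2,B3}
  DF(B2)={B3}
  DF(B3)={B3}
  DF(B4)={B3}

φ for r: defs {B0,B3}
  DF⁺ = {B3}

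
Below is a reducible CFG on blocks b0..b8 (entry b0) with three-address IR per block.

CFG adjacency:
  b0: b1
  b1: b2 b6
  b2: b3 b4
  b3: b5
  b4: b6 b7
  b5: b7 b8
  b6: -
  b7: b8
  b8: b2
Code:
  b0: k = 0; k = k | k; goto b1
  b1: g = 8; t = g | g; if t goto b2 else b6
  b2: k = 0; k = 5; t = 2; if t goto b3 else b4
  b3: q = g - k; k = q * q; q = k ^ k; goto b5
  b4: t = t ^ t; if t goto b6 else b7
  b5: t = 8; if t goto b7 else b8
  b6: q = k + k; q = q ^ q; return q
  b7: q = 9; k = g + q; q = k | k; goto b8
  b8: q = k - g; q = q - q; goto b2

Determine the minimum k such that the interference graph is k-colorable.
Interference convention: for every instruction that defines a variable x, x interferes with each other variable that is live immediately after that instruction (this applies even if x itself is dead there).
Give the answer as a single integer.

def/use:
  b0 def {k} use ∅
  b1 def {g,t} use ∅
  b2 def {k,t} use ∅
  b3 def {k,q} use {g,k}
  b4 def {t} use {t}
  b5 def {t} use ∅
  b6 def {q} use {k}
  b7 def {k,q} use {g}
  b8 def {q} use {g,k}

Backward fixpoint:
  b0 li=∅ lo={k}
  b1 li={k} lo={g,k}
  b2 li={g} lo={g,k,t}
  b3 li={g,k} lo={g,k}
  b4 li={g,k,t} lo={g,k}
  b5 li={g,k} lo={g,k}
  b6 li={k} lo=∅
  b7 li={g} lo={g,k}
  b8 li={g,k} lo={g}

Interference:
  g↔{k,q,t}
  k↔{g,q,t}
  q↔{g,k}
  t↔{g,k}

Colouring:
  clique {g,k,q} ⇒ need ≥ 3
  3-colouring: R0={g}  R1={k}  R2={q,t}
  χ = 3

Answer: 3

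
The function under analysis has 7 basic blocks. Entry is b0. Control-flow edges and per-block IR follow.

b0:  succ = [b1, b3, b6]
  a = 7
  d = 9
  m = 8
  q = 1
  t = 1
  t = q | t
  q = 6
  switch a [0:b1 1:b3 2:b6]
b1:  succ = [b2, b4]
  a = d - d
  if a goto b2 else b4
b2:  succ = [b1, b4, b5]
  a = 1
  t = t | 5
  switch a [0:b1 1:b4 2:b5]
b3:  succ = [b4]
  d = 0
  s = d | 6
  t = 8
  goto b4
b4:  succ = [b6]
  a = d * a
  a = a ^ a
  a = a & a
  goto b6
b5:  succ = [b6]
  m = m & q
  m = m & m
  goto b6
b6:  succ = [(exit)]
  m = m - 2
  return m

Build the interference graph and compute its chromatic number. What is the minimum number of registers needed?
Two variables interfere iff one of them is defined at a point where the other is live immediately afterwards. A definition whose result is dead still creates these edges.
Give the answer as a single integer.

Answer: 5

Analysis:
Block summaries:
  b0 def {a,d,m,q,t} use ∅
  b1 def {a} use {d}
  b2 def {a,t} use {t}
  b3 def {d,s,t} use ∅
  b4 def {a} use {a,d}
  b5 def {m} use {m,q}
  b6 def {m} use {m}

Liveness:
  live b0: ∅→{a,d,m,q,t}
  live b1: {d,m,q,t}→{a,d,m,q,t}
  live b2: {d,m,q,t}→{a,d,m,q,t}
  live b3: {a,m}→{a,d,m}
  live b4: {a,d,m}→{m}
  live b5: {m,q}→{m}
  live b6: {m}→∅

Interfere edges:
  a — {d,m,q,s,t}
  d — {a,m,q,s,t}
  m — {a,d,q,s,t}
  q — {a,d,m,t}
  s — {a,d,m}
  t — {a,d,m,q}

Registers:
  lower bound: {a,d,m,q,t} mutually conflict ⇒ χ ≥ 5
  5-colouring: c0={a}  c1={d}  c2={m}  c3={q,s}  c4={t}
  χ = 5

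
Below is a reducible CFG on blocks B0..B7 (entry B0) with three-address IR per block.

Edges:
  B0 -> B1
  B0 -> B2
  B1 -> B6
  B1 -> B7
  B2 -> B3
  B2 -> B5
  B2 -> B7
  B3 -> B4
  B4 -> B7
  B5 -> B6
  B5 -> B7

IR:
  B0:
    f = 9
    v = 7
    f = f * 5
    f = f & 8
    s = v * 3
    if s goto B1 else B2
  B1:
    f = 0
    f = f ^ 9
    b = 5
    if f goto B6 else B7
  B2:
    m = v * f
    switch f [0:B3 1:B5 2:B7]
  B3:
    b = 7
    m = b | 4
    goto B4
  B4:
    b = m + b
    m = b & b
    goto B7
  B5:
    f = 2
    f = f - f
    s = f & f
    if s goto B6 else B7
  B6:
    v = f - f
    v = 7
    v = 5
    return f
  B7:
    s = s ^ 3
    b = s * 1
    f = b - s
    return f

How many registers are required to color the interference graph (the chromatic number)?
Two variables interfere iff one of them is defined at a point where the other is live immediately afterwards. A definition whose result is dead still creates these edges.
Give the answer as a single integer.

def/use:
  B0: def={f,s,v} ue=∅
  B1: def={b,f} ue=∅
  B2: def={m} ue={f,v}
  B3: def={b,m} ue=∅
  B4: def={b,m} ue={b,m}
  B5: def={f,s} ue=∅
  B6: def={v} ue={f}
  B7: def={b,f,s} ue={s}

Liveness:
  live B0: ∅→{f,s,v}
  live B1: {s}→{f,s}
  live B2: {f,s,v}→{s}
  live B3: {s}→{b,m,s}
  live B4: {b,m,s}→{s}
  live B5: ∅→{f,s}
  live B6: {f}→∅
  live B7: {s}→∅

Interference:
  b: {f,m,s}
  f: {b,m,s,v}
  m: {b,f,s}
  s: {b,f,m,v}
  v: {f,s}

Registers:
  {b,f,m,s} pairwise interfere (4-clique) ⇒ χ ≥ 4
  4-colouring: r0={f}  r1={s}  r2={b,v}  r3={m}
  χ = 4

Answer: 4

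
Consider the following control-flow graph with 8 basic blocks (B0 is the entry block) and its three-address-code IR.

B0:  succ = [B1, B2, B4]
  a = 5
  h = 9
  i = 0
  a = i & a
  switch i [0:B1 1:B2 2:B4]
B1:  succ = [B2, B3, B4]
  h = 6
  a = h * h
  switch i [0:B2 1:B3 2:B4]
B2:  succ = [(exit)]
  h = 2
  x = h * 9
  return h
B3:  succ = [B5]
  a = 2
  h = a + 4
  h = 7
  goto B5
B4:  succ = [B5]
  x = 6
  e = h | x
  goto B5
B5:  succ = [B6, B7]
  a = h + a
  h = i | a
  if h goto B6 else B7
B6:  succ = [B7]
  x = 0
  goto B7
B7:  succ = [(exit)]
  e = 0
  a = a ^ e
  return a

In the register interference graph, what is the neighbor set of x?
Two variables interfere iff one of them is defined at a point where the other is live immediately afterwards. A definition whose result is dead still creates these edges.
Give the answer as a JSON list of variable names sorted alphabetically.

Per-block:
  B0: {a,h,i} / ∅
  B1: {a,h} / {i}
  B2: {h,x} / ∅
  B3: {a,h} / ∅
  B4: {e,x} / {h}
  B5: {a,h} / {a,h,i}
  B6: {x} / ∅
  B7: {a,e} / {a}

Live sets:
  B0: in=∅ out={a,h,i}
  B1: in={i} out={a,h,i}
  B2: in=∅ out=∅
  B3: in={i} out={a,h,i}
  B4: in={a,h,i} out={a,h,i}
  B5: in={a,h,i} out={a}
  B6: in={a} out={a}
  B7: in={a} out=∅

Conflict graph:
  a↔{e,h,i,x}
  e↔{a,h,i}
  h↔{a,e,i,x}
  i↔{a,e,h,x}
  x↔{a,h,i}

N(x) = ["a", "h", "i"]

Answer: ["a", "h", "i"]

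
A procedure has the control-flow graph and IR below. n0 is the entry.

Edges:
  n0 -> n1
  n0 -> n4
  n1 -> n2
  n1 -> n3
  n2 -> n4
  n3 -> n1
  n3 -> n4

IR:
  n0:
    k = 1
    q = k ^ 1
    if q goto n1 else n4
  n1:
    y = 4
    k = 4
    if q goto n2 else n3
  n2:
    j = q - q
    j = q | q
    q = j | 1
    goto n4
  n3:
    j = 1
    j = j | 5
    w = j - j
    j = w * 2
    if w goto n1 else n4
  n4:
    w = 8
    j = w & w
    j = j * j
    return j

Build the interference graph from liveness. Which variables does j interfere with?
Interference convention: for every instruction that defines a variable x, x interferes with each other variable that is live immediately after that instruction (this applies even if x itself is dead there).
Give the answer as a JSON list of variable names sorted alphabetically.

Answer: ["q", "w"]

Derivation:
def/use:
  n0: def={k,q} ue=∅
  n1: def={k,y} ue={q}
  n2: def={j,q} ue={q}
  n3: def={j,w} ue=∅
  n4: def={j,w} ue=∅

Live sets:
  n0: in=∅ out={q}
  n1: in={q} out={q}
  n2: in={q} out=∅
  n3: in={q} out={q}
  n4: in=∅ out=∅

Conflict graph:
  j: {q,w}
  k: {q}
  q: {j,k,w,y}
  w: {j,q}
  y: {q}

N(j) = ["q", "w"]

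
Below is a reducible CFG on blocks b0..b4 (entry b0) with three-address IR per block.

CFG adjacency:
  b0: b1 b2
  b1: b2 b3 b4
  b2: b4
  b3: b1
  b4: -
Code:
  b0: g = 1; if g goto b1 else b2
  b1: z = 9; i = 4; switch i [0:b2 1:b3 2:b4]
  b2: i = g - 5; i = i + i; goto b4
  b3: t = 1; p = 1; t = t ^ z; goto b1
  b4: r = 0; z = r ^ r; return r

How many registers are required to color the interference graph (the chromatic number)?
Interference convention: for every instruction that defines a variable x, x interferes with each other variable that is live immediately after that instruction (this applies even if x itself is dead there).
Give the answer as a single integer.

Answer: 4

Analysis:
Block summaries:
  b0: {g} / ∅
  b1: {i,z} / ∅
  b2: {i} / {g}
  b3: {p,t} / {z}
  b4: {r,z} / ∅

Live sets:
  b0 li=∅ lo={g}
  b1 li={g} lo={g,z}
  b2 li={g} lo=∅
  b3 li={g,z} lo={g}
  b4 li=∅ lo=∅

Interference:
  g↔{i,p,t,z}
  i↔{g,z}
  p↔{g,t,z}
  r↔{z}
  t↔{g,p,z}
  z↔{g,i,p,r,t}

Registers:
  {g,p,t,z} pairwise interfere (4-clique) ⇒ χ ≥ 4
  assign g→r1 i→r2 p→r2 r→r1 t→r3 z→r0 — no edge inside a register ⇒ χ ≤ 4
  χ = 4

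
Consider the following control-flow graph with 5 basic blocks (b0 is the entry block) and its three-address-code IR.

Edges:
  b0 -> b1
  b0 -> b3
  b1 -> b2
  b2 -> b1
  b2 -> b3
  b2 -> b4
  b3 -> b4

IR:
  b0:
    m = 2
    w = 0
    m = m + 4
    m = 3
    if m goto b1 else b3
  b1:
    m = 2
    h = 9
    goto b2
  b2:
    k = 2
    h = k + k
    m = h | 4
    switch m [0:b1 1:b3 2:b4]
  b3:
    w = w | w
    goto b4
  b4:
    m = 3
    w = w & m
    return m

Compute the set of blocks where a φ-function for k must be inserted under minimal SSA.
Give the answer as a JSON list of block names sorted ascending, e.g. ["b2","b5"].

Answer: ["b1", "b3", "b4"]

Analysis:
idom tree: b1←b0 b2←b1 b3←b0 b4←b0
Dom∩ at merges:
  b1: preds {b0,b2}: {b0} ∩ {b0,b1,b2} = {b0}; idom=b0
  b3: preds {b0,b2}: {b0} ∩ {b0,b1,b2} = {b0}; idom=b0
  b4: preds {b2,b3}: {b0,b1,b2} ∩ {b0,b3} = {b0}; idom=b0

DF walk-up:
  join b1 pred b0: · stop@b0
  join b1 pred b2: b2→b1 stop@b0
  join b3 pred b0: · stop@b0
  join b3 pred b2: b2→b1 stop@b0
  join b4 pred b2: b2→b1 stop@b0
  join b4 pred b3: b3 stop@b0
  b0: DF=∅
  b1: DF={b1,b3,b4}
  b2: DF={b1,b3,b4}
  b3: DF={b4}
  b4: DF=∅

φ for k: defs {b2}
  DF⁺ = {b1,b3,b4}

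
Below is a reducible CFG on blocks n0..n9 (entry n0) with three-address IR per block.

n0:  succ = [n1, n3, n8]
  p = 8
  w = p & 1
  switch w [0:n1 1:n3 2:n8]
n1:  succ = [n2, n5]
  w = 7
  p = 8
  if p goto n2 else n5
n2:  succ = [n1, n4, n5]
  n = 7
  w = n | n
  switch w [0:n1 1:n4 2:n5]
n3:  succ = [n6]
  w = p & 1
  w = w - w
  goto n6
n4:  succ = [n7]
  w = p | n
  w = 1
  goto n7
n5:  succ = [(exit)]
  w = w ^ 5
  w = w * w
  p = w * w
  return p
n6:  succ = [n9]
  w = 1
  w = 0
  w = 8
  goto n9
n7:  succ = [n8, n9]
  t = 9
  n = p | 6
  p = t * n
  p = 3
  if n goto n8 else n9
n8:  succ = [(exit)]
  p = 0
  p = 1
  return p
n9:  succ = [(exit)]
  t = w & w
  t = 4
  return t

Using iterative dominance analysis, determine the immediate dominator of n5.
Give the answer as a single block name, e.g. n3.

idom tree: n1←n0 n2←n1 n3←n0 n4←n2 n5←n1 n6←n3 n7←n4 n8←n0 n9←n0
Join-block Dom:
  n1: preds {n0,n2}: {n0} ∩ {n0,n1,n2} = {n0}; idom=n0
  n5: preds {n1,n2}: {n0,n1} ∩ {n0,n1,n2} = {n0,n1}; idom=n1
  n8: preds {n0,n7}: {n0} ∩ {n0,n1,n2,n4,n7} = {n0}; idom=n0
  n9: preds {n6,n7}: {n0,n3,n6} ∩ {n0,n1,n2,n4,n7} = {n0}; idom=n0

idom(n5) = n1

Answer: n1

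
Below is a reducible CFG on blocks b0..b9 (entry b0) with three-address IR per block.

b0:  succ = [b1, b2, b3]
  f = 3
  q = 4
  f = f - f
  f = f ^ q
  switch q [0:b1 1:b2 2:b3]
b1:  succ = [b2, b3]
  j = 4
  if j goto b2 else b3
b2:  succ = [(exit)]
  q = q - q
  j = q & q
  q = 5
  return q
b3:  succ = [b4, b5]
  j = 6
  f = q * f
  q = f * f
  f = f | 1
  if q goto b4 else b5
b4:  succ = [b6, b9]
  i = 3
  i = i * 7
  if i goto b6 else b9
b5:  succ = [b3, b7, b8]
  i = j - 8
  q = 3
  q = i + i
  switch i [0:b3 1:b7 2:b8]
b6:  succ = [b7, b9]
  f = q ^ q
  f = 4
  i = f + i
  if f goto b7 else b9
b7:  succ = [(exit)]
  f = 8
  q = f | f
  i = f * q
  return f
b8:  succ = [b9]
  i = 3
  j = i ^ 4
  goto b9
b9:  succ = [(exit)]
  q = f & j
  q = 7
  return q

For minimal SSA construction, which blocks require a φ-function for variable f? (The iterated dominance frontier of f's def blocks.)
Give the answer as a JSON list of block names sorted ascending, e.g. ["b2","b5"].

Answer: ["b3", "b7", "b9"]

Working:
idom tree: b1←b0 b2←b0 b3←b0 b4←b3 b5←b3 b6←b4 b7←b3 b8←b5 b9←b3
Dom at joins:
  b2: preds {b0,b1}: {b0} ∩ {b0,b1} = {b0}; idom=b0
  b3: preds {b0,b1,b5}: {b0} ∩ {b0,b1} ∩ {b0,b3,b5} = {b0}; idom=b0
  b7: preds {b5,b6}: {b0,b3,b5} ∩ {b0,b3,b4,b6} = {b0,b3}; idom=b3
  b9: preds {b4,b6,b8}: {b0,b3,b4} ∩ {b0,b3,b4,b6} ∩ {b0,b3,b5,b8} = {b0,b3}; idom=b3

DF derivation:
  b2←b0: walk · to b0
  b2←b1: walk b1 to b0
  b3←b0: walk · to b0
  b3←b1: walk b1 to b0
  b3←b5: walk b5→b3 to b0
  b7←b5: walk b5 to b3
  b7←b6: walk b6→b4 to b3
  b9←b4: walk b4 to b3
  b9←b6: walk b6→b4 to b3
  b9←b8: walk b8→b5 to b3
  b0: DF=∅
  b1: DF={b2,b3}
  b2: DF=∅
  b3: DF={b3}
  b4: DF={b7,b9}
  b5: DF={b3,b7,b9}
  b6: DF={b7,b9}
  b7: DF=∅
  b8: DF={b9}
  b9: DF=∅

φ for f: defs {b0,b3,b6,b7}
  DF⁺ = {b3,b7,b9}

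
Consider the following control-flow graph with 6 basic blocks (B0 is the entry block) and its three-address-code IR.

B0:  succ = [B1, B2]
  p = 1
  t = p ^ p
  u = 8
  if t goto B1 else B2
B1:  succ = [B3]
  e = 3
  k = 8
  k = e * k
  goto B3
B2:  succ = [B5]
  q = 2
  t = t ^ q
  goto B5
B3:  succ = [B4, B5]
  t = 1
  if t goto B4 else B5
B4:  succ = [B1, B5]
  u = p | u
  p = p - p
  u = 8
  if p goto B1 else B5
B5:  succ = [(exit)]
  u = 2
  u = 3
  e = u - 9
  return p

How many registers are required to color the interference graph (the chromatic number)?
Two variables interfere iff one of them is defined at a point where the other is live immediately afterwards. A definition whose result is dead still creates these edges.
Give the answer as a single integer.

Block summaries:
  B0 def {p,t,u} use ∅
  B1 def {e,k} use ∅
  B2 def {q,t} use {t}
  B3 def {t} use ∅
  B4 def {p,u} use {p,u}
  B5 def {e,u} use {p}

Backward fixpoint:
  B0: in=∅ out={p,t,u}
  B1: in={p,u} out={p,u}
  B2: in={p,t} out={p}
  B3: in={p,u} out={p,u}
  B4: in={p,u} out={p,u}
  B5: in={p} out=∅

Interfere edges:
  e: {k,p,u}
  k: {e,p,u}
  p: {e,k,q,t,u}
  q: {p,t}
  t: {p,q,u}
  u: {e,k,p,t}

Chromatic number:
  clique {e,k,p,u} ⇒ need ≥ 4
  4-colouring: r0={p}  r1={q,u}  r2={e,t}  r3={k}
  χ = 4

Answer: 4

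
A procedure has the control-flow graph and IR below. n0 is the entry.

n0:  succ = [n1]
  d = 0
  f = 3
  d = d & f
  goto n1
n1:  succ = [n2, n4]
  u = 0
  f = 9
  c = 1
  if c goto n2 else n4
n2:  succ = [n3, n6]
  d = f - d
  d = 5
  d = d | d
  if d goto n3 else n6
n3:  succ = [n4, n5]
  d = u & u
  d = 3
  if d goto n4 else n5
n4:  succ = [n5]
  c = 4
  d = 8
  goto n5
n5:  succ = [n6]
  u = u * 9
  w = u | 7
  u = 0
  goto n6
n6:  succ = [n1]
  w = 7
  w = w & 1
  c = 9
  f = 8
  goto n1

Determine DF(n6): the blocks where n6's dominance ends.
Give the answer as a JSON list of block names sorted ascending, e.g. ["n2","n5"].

idom tree: n1←n0 n2←n1 n3←n2 n4←n1 n5←n1 n6←n1
Dom∩ at merges:
  n1: preds {n0,n6}: {n0} ∩ {n0,n1,n6} = {n0}; idom=n0
  n4: preds {n1,n3}: {n0,n1} ∩ {n0,n1,n2,n3} = {n0,n1}; idom=n1
  n5: preds {n3,n4}: {n0,n1,n2,n3} ∩ {n0,n1,n4} = {n0,n1}; idom=n1
  n6: preds {n2,n5}: {n0,n1,n2} ∩ {n0,n1,n5} = {n0,n1}; idom=n1

DF walk-up:
  n1←n0: walk · to n0
  n1←n6: walk n6→n1 to n0
  n4←n1: walk · to n1
  n4←n3: walk n3→n2 to n1
  n5←n3: walk n3→n2 to n1
  n5←n4: walk n4 to n1
  n6←n2: walk n2 to n1
  n6←n5: walk n5 to n1
  n0: DF=∅
  n1: DF={n1}
  n2: DF={n4,n5,n6}
  n3: DF={n4,n5}
  n4: DF={n5}
  n5: DF={n6}
  n6: DF={n1}

DF(n6) = ["n1"]

Answer: ["n1"]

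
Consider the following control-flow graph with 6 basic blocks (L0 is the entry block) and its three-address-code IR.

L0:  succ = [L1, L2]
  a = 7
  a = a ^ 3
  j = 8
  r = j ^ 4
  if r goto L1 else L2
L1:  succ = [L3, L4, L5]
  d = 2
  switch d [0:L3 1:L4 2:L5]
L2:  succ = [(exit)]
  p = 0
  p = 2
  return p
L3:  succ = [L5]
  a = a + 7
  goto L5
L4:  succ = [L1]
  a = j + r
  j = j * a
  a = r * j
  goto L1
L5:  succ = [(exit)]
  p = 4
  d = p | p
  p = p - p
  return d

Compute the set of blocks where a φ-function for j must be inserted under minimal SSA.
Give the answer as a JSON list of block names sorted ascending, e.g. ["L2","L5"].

idom tree: L1←L0 L2←L0 L3←L1 L4←L1 L5←L1
Join-block Dom:
  L1: preds {L0,L4}: {L0} ∩ {L0,L1,L4} = {L0}; idom=L0
  L5: preds {L1,L3}: {L0,L1} ∩ {L0,L1,L3} = {L0,L1}; idom=L1

Frontier:
  L1←L0: walk · to L0
  L1←L4: walk L4→L1 to L0
  L5←L1: walk · to L1
  L5←L3: walk L3 to L1
  L0 → ∅
  L1 → {L1}
  L2 → ∅
  L3 → {L5}
  L4 → {L1}
  L5 → ∅

φ for j: defs {L0,L4}
  DF⁺ = {L1}

Answer: ["L1"]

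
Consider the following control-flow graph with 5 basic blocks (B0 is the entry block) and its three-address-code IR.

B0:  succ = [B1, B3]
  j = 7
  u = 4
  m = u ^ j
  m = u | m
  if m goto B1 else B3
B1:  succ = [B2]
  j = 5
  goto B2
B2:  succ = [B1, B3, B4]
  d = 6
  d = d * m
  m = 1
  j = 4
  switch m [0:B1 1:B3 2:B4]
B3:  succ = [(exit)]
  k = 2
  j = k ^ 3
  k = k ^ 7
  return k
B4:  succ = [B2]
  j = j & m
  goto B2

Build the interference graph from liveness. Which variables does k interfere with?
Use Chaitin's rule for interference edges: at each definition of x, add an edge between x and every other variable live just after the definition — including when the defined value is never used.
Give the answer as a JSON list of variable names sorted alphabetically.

Block summaries:
  B0 def {j,m,u} use ∅
  B1 def {j} use ∅
  B2 def {d,j,m} use {m}
  B3 def {j,k} use ∅
  B4 def {j} use {j,m}

Live sets:
  B0: in=∅ out={m}
  B1: in={m} out={m}
  B2: in={m} out={j,m}
  B3: in=∅ out=∅
  B4: in={j,m} out={m}

Interference:
  d: {m}
  j: {k,m,u}
  k: {j}
  m: {d,j,u}
  u: {j,m}

N(k) = ["j"]

Answer: ["j"]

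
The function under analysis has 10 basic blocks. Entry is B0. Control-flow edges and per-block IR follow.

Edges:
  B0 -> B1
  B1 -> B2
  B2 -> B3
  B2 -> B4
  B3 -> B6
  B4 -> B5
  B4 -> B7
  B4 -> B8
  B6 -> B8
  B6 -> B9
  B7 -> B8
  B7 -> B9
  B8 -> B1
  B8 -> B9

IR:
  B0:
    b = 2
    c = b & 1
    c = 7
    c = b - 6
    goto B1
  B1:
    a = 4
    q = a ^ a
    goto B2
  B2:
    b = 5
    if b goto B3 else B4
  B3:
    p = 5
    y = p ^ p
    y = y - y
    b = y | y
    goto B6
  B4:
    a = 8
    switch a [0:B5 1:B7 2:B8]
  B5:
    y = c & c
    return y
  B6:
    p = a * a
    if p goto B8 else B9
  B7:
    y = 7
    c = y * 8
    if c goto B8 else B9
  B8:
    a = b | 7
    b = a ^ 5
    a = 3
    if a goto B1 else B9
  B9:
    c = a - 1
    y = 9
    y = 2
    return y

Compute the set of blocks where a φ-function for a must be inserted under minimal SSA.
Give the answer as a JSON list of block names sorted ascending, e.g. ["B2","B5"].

Answer: ["B1", "B8", "B9"]

Derivation:
idom tree: B1←B0 B2←B1 B3←B2 B4←B2 B5←B4 B6←B3 B7←B4 B8←B2 B9←B2
Join-block Dom:
  B1: preds {B0,B8}: {B0} ∩ {B0,B1,B2,B8} = {B0}; idom=B0
  B8: preds {B4,B6,B7}: {B0,B1,B2,B4} ∩ {B0,B1,B2,B3,B6} ∩ {B0,B1,B2,B4,B7} = {B0,B1,B2}; idom=B2
  B9: preds {B6,B7,B8}: {B0,B1,B2,B3,B6} ∩ {B0,B1,B2,B4,B7} ∩ {B0,B1,B2,B8} = {B0,B1,B2}; idom=B2

DF walk-up:
  B1←B0: walk · to B0
  B1←B8: walk B8→B2→B1 to B0
  B8←B4: walk B4 to B2
  B8←B6: walk B6→B3 to B2
  B8←B7: walk B7→B4 to B2
  B9←B6: walk B6→B3 to B2
  B9←B7: walk B7→B4 to B2
  B9←B8: walk B8 to B2
  B0: DF=∅
  B1: DF={B1}
  B2: DF={B1}
  B3: DF={B8,B9}
  B4: DF={B8,B9}
  B5: DF=∅
  B6: DF={B8,B9}
  B7: DF={B8,B9}
  B8: DF={B1,B9}
  B9: DF=∅

φ for a: defs {B1,B4,B8}
  DF⁺ = {B1,B8,B9}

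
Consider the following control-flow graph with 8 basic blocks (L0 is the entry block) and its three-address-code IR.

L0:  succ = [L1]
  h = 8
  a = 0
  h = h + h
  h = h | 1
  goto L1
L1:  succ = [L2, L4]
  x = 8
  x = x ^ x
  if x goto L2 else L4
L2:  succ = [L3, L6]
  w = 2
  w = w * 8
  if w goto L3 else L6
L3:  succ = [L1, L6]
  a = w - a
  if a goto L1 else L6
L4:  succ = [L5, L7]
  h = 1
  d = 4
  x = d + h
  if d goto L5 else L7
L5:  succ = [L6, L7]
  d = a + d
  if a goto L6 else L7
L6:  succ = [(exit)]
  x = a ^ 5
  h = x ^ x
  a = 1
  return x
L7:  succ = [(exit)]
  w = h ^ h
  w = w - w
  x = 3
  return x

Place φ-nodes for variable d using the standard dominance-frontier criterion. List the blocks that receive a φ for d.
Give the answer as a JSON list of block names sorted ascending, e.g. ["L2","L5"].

idom tree: L1←L0 L2←L1 L3←L2 L4←L1 L5←L4 L6←L1 L7←L4
Dom∩ at merges:
  L1: preds {L0,L3}: {L0} ∩ {L0,L1,L2,L3} = {L0}; idom=L0
  L6: preds {L2,L3,L5}: {L0,L1,L2} ∩ {L0,L1,L2,L3} ∩ {L0,L1,L4,L5} = {L0,L1}; idom=L1
  L7: preds {L4,L5}: {L0,L1,L4} ∩ {L0,L1,L4,L5} = {L0,L1,L4}; idom=L4

DF walk-up:
  join L1 pred L0: · stop@L0
  join L1 pred L3: L3→L2→L1 stop@L0
  join L6 pred L2: L2 stop@L1
  join L6 pred L3: L3→L2 stop@L1
  join L6 pred L5: L5→L4 stop@L1
  join L7 pred L4: · stop@L4
  join L7 pred L5: L5 stop@L4
  L0 → ∅
  L1 → {L1}
  L2 → {L1,L6}
  L3 → {L1,L6}
  L4 → {L6}
  L5 → {L6,L7}
  L6 → ∅
  L7 → ∅

φ for d: defs {L4,L5}
  DF⁺ = {L6,L7}

Answer: ["L6", "L7"]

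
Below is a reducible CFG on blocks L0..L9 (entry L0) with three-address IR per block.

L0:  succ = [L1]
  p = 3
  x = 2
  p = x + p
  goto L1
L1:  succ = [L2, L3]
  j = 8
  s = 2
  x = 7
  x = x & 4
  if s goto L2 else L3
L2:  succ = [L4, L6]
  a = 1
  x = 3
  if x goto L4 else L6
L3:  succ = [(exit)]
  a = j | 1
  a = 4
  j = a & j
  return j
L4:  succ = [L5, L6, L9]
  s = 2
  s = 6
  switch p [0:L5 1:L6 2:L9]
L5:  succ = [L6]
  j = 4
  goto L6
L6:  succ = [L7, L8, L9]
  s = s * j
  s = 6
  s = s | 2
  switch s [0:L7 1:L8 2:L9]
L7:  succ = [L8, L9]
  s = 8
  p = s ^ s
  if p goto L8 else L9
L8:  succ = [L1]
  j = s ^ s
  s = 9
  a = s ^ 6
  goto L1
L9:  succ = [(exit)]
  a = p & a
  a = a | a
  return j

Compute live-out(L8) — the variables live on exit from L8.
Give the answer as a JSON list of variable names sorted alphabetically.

Answer: ["p"]

Working:
Block summaries:
  L0: {p,x} / ∅
  L1: {j,s,x} / ∅
  L2: {a,x} / ∅
  L3: {a,j} / {j}
  L4: {s} / {p}
  L5: {j} / ∅
  L6: {s} / {j,s}
  L7: {p,s} / ∅
  L8: {a,j,s} / {s}
  L9: {a} / {a,j,p}

Liveness:
  L0: in=∅ out={p}
  L1: in={p} out={j,p,s}
  L2: in={j,p,s} out={a,j,p,s}
  L3: in={j} out=∅
  L4: in={a,j,p} out={a,j,p,s}
  L5: in={a,p,s} out={a,j,p,s}
  L6: in={a,j,p,s} out={a,j,p,s}
  L7: in={a,j} out={a,j,p,s}
  L8: in={p,s} out={p}
  L9: in={a,j,p} out=∅

live-out(L8) = ["p"]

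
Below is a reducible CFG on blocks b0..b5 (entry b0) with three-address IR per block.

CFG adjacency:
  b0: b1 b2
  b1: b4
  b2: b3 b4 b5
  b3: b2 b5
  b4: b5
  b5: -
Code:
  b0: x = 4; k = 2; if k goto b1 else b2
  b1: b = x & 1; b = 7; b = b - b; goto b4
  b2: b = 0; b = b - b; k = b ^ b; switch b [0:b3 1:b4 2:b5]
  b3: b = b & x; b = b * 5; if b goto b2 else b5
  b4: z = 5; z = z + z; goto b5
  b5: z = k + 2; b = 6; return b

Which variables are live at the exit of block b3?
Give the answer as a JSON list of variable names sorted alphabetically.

Answer: ["k", "x"]

Derivation:
def/use:
  b0 def {k,x} use ∅
  b1 def {b} use {x}
  b2 def {b,k} use ∅
  b3 def {b} use {b,x}
  b4 def {z} use ∅
  b5 def {b,z} use {k}

Live sets:
  b0: in=∅ out={k,x}
  b1: in={k,x} out={k}
  b2: in={x} out={b,k,x}
  b3: in={b,k,x} out={k,x}
  b4: in={k} out={k}
  b5: in={k} out=∅

live-out(b3) = ["k", "x"]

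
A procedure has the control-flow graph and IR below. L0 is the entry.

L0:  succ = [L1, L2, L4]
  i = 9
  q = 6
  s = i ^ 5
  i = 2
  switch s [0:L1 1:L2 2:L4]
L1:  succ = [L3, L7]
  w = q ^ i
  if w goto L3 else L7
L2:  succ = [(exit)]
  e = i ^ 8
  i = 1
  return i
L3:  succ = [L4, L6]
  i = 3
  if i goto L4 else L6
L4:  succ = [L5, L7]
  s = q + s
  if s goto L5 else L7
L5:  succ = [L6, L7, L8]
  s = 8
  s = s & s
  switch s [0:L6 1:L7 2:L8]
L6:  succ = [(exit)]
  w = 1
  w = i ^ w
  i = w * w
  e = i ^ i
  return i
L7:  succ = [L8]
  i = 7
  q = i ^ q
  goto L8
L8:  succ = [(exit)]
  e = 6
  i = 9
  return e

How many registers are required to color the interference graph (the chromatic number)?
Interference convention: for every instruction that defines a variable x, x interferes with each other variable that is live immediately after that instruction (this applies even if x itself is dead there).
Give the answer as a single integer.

Answer: 4

Analysis:
Per-block:
  L0 def {i,q,s} use ∅
  L1 def {w} use {i,q}
  L2 def {e,i} use {i}
  L3 def {i} use ∅
  L4 def {s} use {q,s}
  L5 def {s} use ∅
  L6 def {e,i,w} use {i}
  L7 def {i,q} use {q}
  L8 def {e,i} use ∅

Liveness:
  live L0: ∅→{i,q,s}
  live L1: {i,q,s}→{q,s}
  live L2: {i}→∅
  live L3: {q,s}→{i,q,s}
  live L4: {i,q,s}→{i,q}
  live L5: {i,q}→{i,q}
  live L6: {i}→∅
  live L7: {q}→∅
  live L8: ∅→∅

Conflict graph:
  e: {i}
  i: {e,q,s,w}
  q: {i,s,w}
  s: {i,q,w}
  w: {i,q,s}

Registers:
  lower bound: {i,q,s,w} mutually conflict ⇒ χ ≥ 4
  4-colouring: R0={i}  R1={e,q}  R2={s}  R3={w}
  χ = 4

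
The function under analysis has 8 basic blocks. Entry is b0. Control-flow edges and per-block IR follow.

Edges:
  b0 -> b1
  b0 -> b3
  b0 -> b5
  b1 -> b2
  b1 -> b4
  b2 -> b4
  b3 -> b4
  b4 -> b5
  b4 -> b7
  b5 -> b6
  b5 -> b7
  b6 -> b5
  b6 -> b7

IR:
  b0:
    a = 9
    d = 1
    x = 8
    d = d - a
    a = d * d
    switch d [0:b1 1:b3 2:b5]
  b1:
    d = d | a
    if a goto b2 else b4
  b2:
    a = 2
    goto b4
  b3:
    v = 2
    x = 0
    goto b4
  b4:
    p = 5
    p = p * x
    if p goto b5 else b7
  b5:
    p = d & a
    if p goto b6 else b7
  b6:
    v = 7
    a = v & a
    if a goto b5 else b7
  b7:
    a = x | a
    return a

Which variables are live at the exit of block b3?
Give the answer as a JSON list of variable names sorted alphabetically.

Answer: ["a", "d", "x"]

Working:
def/use:
  b0: {a,d,x} / ∅
  b1: {d} / {a,d}
  b2: {a} / ∅
  b3: {v,x} / ∅
  b4: {p} / {x}
  b5: {p} / {a,d}
  b6: {a,v} / {a}
  b7: {a} / {a,x}

Backward fixpoint:
  b0 li=∅ lo={a,d,x}
  b1 li={a,d,x} lo={a,d,x}
  b2 li={d,x} lo={a,d,x}
  b3 li={a,d} lo={a,d,x}
  b4 li={a,d,x} lo={a,d,x}
  b5 li={a,d,x} lo={a,d,x}
  b6 li={a,d,x} lo={a,d,x}
  b7 li={a,x} lo=∅

live-out(b3) = ["a", "d", "x"]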